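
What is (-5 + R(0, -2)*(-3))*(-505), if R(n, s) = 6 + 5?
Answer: 19190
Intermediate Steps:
R(n, s) = 11
(-5 + R(0, -2)*(-3))*(-505) = (-5 + 11*(-3))*(-505) = (-5 - 33)*(-505) = -38*(-505) = 19190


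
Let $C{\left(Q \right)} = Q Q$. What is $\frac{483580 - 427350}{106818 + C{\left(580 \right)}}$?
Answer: $\frac{28115}{221609} \approx 0.12687$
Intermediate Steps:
$C{\left(Q \right)} = Q^{2}$
$\frac{483580 - 427350}{106818 + C{\left(580 \right)}} = \frac{483580 - 427350}{106818 + 580^{2}} = \frac{56230}{106818 + 336400} = \frac{56230}{443218} = 56230 \cdot \frac{1}{443218} = \frac{28115}{221609}$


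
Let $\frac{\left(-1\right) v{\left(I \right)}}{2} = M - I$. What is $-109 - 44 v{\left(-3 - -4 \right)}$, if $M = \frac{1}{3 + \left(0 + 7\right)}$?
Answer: $- \frac{941}{5} \approx -188.2$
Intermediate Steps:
$M = \frac{1}{10}$ ($M = \frac{1}{3 + 7} = \frac{1}{10} \approx 0.1$)
$v{\left(I \right)} = - \frac{1}{5} + 2 I$ ($v{\left(I \right)} = - 2 \left(\frac{1}{10} - I\right) = - \frac{1}{5} + 2 I$)
$-109 - 44 v{\left(-3 - -4 \right)} = -109 - 44 \left(- \frac{1}{5} + 2 \left(-3 - -4\right)\right) = -109 - 44 \left(- \frac{1}{5} + 2 \left(-3 + 4\right)\right) = -109 - 44 \left(- \frac{1}{5} + 2 \cdot 1\right) = -109 - 44 \left(- \frac{1}{5} + 2\right) = -109 - \frac{396}{5} = - \frac{941}{5}$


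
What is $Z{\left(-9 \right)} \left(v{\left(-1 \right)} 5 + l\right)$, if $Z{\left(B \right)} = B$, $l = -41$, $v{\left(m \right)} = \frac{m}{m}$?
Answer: $324$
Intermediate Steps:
$v{\left(m \right)} = 1$
$Z{\left(-9 \right)} \left(v{\left(-1 \right)} 5 + l\right) = - 9 \left(1 \cdot 5 - 41\right) = - 9 \left(5 - 41\right) = \left(-9\right) \left(-36\right) = 324$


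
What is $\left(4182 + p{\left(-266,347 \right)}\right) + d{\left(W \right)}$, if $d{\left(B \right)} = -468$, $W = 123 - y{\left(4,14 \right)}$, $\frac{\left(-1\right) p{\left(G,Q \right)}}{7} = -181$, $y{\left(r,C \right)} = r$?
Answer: $4981$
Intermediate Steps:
$p{\left(G,Q \right)} = 1267$ ($p{\left(G,Q \right)} = \left(-7\right) \left(-181\right) = 1267$)
$W = 119$ ($W = 123 - 4 = 119$)
$\left(4182 + p{\left(-266,347 \right)}\right) + d{\left(W \right)} = \left(4182 + 1267\right) - 468 = 5449 - 468 = 4981$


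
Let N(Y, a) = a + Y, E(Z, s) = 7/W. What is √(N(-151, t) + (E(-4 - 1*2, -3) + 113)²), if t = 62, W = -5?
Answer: √309139/5 ≈ 111.20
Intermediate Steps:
E(Z, s) = -7/5 (E(Z, s) = 7/(-5) = 7*(-⅕) = -7/5)
N(Y, a) = Y + a
√(N(-151, t) + (E(-4 - 1*2, -3) + 113)²) = √((-151 + 62) + (-7/5 + 113)²) = √(-89 + (558/5)²) = √(-89 + 311364/25) = √(309139/25) = √309139/5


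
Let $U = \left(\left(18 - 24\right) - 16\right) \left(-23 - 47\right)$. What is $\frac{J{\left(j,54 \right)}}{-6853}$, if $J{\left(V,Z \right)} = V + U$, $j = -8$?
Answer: $- \frac{1532}{6853} \approx -0.22355$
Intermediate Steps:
$U = 1540$ ($U = \left(-6 - 16\right) \left(-70\right) = \left(-22\right) \left(-70\right) = 1540$)
$J{\left(V,Z \right)} = 1540 + V$ ($J{\left(V,Z \right)} = V + 1540 = 1540 + V$)
$\frac{J{\left(j,54 \right)}}{-6853} = \frac{1540 - 8}{-6853} = 1532 \left(- \frac{1}{6853}\right) = - \frac{1532}{6853}$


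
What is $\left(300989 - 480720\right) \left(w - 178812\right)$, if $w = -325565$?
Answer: $90652182587$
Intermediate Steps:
$\left(300989 - 480720\right) \left(w - 178812\right) = \left(300989 - 480720\right) \left(-325565 - 178812\right) = \left(-179731\right) \left(-504377\right) = 90652182587$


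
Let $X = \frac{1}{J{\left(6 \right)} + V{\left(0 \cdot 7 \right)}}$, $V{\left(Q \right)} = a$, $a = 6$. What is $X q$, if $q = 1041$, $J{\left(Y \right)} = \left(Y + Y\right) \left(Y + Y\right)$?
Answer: $\frac{347}{50} \approx 6.94$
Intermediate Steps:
$V{\left(Q \right)} = 6$
$J{\left(Y \right)} = 4 Y^{2}$ ($J{\left(Y \right)} = 2 Y 2 Y = 4 Y^{2}$)
$X = \frac{1}{150}$ ($X = \frac{1}{4 \cdot 6^{2} + 6} = \frac{1}{4 \cdot 36 + 6} = \frac{1}{144 + 6} = \frac{1}{150} \approx 0.0066667$)
$X q = \frac{1}{150} \cdot 1041 = \frac{347}{50}$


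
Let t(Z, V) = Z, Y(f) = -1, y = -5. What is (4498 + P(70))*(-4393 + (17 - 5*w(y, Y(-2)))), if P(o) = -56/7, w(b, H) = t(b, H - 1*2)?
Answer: -19535990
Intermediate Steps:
w(b, H) = b
P(o) = -8 (P(o) = -56/7 = -8*1 = -8)
(4498 + P(70))*(-4393 + (17 - 5*w(y, Y(-2)))) = (4498 - 8)*(-4393 + (17 - 5*(-5))) = 4490*(-4393 + (17 + 25)) = 4490*(-4393 + 42) = 4490*(-4351) = -19535990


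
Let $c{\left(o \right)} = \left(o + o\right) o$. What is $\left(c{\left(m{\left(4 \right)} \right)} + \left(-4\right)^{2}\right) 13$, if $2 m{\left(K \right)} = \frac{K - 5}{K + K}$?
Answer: $\frac{26637}{128} \approx 208.1$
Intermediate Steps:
$m{\left(K \right)} = \frac{-5 + K}{4 K}$ ($m{\left(K \right)} = \frac{\left(K - 5\right) \frac{1}{K + K}}{2} = \frac{\left(-5 + K\right) \frac{1}{2 K}}{2} = \frac{\frac{1}{2} \frac{1}{K} \left(-5 + K\right)}{2} = \frac{-5 + K}{4 K}$)
$c{\left(o \right)} = 2 o^{2}$ ($c{\left(o \right)} = 2 o o = 2 o^{2}$)
$\left(c{\left(m{\left(4 \right)} \right)} + \left(-4\right)^{2}\right) 13 = \left(2 \left(\frac{-5 + 4}{4 \cdot 4}\right)^{2} + \left(-4\right)^{2}\right) 13 = \left(2 \left(\frac{1}{4} \cdot \frac{1}{4} \left(-1\right)\right)^{2} + 16\right) 13 = \left(2 \left(- \frac{1}{16}\right)^{2} + 16\right) 13 = \left(2 \cdot \frac{1}{256} + 16\right) 13 = \left(\frac{1}{128} + 16\right) 13 = \frac{2049}{128} \cdot 13 = \frac{26637}{128}$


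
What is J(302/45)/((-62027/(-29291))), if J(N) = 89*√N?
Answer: 2606899*√1510/930405 ≈ 108.88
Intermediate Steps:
J(302/45)/((-62027/(-29291))) = (89*√(302/45))/((-62027/(-29291))) = (89*√(302*(1/45)))/((-62027*(-1/29291))) = (89*√(302/45))/(62027/29291) = (89*(√1510/15))*(29291/62027) = (89*√1510/15)*(29291/62027) = 2606899*√1510/930405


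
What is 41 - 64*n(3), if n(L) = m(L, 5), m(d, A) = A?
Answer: -279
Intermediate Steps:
n(L) = 5
41 - 64*n(3) = 41 - 64*5 = 41 - 320 = -279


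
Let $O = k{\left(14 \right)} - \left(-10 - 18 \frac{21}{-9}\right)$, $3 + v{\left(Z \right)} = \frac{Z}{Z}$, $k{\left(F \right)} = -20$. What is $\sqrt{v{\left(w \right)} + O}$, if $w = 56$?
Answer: $3 i \sqrt{6} \approx 7.3485 i$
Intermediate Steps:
$v{\left(Z \right)} = -2$ ($v{\left(Z \right)} = -3 + \frac{Z}{Z} = -3 + 1 = -2$)
$O = -52$ ($O = -20 - \left(-10 - 18 \frac{21}{-9}\right) = -20 - \left(-10 - 18 \cdot 21 \left(- \frac{1}{9}\right)\right) = -20 - \left(-10 - -42\right) = -20 - \left(-10 + 42\right) = -20 - 32 = -52$)
$\sqrt{v{\left(w \right)} + O} = \sqrt{-2 - 52} = \sqrt{-54} = 3 i \sqrt{6}$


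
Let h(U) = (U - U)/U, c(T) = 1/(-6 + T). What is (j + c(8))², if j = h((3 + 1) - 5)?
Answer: ¼ ≈ 0.25000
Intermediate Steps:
h(U) = 0 (h(U) = 0/U = 0)
j = 0
(j + c(8))² = (0 + 1/(-6 + 8))² = (0 + 1/2)² = (0 + ½)² = (½)² = ¼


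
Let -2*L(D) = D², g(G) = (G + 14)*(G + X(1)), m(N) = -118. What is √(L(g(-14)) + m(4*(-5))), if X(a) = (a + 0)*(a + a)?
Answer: I*√118 ≈ 10.863*I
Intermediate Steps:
X(a) = 2*a² (X(a) = a*(2*a) = 2*a²)
g(G) = (2 + G)*(14 + G) (g(G) = (G + 14)*(G + 2*1²) = (14 + G)*(G + 2*1) = (14 + G)*(G + 2) = (14 + G)*(2 + G) = (2 + G)*(14 + G))
L(D) = -D²/2
√(L(g(-14)) + m(4*(-5))) = √(-(28 + (-14)² + 16*(-14))²/2 - 118) = √(-(28 + 196 - 224)²/2 - 118) = √(-½*0² - 118) = √(-½*0 - 118) = √(0 - 118) = √(-118) = I*√118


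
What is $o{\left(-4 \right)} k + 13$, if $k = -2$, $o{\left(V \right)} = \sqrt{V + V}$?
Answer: $13 - 4 i \sqrt{2} \approx 13.0 - 5.6569 i$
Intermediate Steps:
$o{\left(V \right)} = \sqrt{2} \sqrt{V}$ ($o{\left(V \right)} = \sqrt{2 V} = \sqrt{2} \sqrt{V}$)
$o{\left(-4 \right)} k + 13 = \sqrt{2} \sqrt{-4} \left(-2\right) + 13 = \sqrt{2} \cdot 2 i \left(-2\right) + 13 = 2 i \sqrt{2} \left(-2\right) + 13 = - 4 i \sqrt{2} + 13 = 13 - 4 i \sqrt{2}$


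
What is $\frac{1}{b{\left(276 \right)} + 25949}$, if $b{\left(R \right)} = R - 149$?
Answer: $\frac{1}{26076} \approx 3.8349 \cdot 10^{-5}$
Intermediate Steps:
$b{\left(R \right)} = -149 + R$
$\frac{1}{b{\left(276 \right)} + 25949} = \frac{1}{\left(-149 + 276\right) + 25949} = \frac{1}{127 + 25949} = \frac{1}{26076}$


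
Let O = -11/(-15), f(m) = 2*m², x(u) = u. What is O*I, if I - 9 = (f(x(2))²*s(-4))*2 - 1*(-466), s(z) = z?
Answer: -407/15 ≈ -27.133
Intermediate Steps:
O = 11/15 (O = -11*(-1/15) = 11/15 ≈ 0.73333)
I = -37 (I = 9 + (((2*2²)²*(-4))*2 - 1*(-466)) = 9 + (((2*4)²*(-4))*2 + 466) = 9 + ((8²*(-4))*2 + 466) = 9 + ((64*(-4))*2 + 466) = 9 + (-256*2 + 466) = 9 + (-512 + 466) = 9 - 46 = -37)
O*I = (11/15)*(-37) = -407/15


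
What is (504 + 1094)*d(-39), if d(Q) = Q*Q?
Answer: 2430558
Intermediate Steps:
d(Q) = Q²
(504 + 1094)*d(-39) = (504 + 1094)*(-39)² = 1598*1521 = 2430558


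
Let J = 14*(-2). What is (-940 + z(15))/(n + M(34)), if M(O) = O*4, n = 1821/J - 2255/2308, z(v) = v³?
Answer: 19669930/565357 ≈ 34.792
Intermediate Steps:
J = -28
n = -533251/8078 (n = 1821/(-28) - 2255/2308 = 1821*(-1/28) - 2255*1/2308 = -1821/28 - 2255/2308 = -533251/8078 ≈ -66.013)
M(O) = 4*O
(-940 + z(15))/(n + M(34)) = (-940 + 15³)/(-533251/8078 + 4*34) = (-940 + 3375)/(-533251/8078 + 136) = 2435/(565357/8078) = 2435*(8078/565357) = 19669930/565357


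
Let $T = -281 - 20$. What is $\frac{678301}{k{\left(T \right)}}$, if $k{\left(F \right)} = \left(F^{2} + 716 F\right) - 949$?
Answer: $- \frac{678301}{125864} \approx -5.3892$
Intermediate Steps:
$T = -301$
$k{\left(F \right)} = -949 + F^{2} + 716 F$
$\frac{678301}{k{\left(T \right)}} = \frac{678301}{-949 + \left(-301\right)^{2} + 716 \left(-301\right)} = \frac{678301}{-949 + 90601 - 215516} = \frac{678301}{-125864} = 678301 \left(- \frac{1}{125864}\right) = - \frac{678301}{125864}$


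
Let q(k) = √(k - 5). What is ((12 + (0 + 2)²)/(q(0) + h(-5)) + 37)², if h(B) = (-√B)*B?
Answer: 61541/45 - 592*I*√5/15 ≈ 1367.6 - 88.25*I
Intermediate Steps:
h(B) = -B^(3/2)
q(k) = √(-5 + k)
((12 + (0 + 2)²)/(q(0) + h(-5)) + 37)² = ((12 + (0 + 2)²)/(√(-5 + 0) - (-5)^(3/2)) + 37)² = ((12 + 2²)/(√(-5) - (-5)*I*√5) + 37)² = ((12 + 4)/(I*√5 + 5*I*√5) + 37)² = (16/((6*I*√5)) + 37)² = (16*(-I*√5/30) + 37)² = (-8*I*√5/15 + 37)² = (37 - 8*I*√5/15)²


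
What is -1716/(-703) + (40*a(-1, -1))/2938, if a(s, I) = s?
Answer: 2506744/1032707 ≈ 2.4274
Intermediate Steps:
-1716/(-703) + (40*a(-1, -1))/2938 = -1716/(-703) + (40*(-1))/2938 = -1716*(-1/703) - 40*1/2938 = 1716/703 - 20/1469 = 2506744/1032707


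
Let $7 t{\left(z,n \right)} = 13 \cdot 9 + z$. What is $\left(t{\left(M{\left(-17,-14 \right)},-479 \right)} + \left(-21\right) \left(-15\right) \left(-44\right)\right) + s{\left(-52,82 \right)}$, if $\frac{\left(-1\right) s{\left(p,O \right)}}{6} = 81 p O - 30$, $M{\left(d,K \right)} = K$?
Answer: $\frac{14410471}{7} \approx 2.0586 \cdot 10^{6}$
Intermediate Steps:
$t{\left(z,n \right)} = \frac{117}{7} + \frac{z}{7}$ ($t{\left(z,n \right)} = \frac{13 \cdot 9 + z}{7} = \frac{117 + z}{7} = \frac{117}{7} + \frac{z}{7}$)
$s{\left(p,O \right)} = 180 - 486 O p$ ($s{\left(p,O \right)} = - 6 \left(81 p O - 30\right) = - 6 \left(81 O p - 30\right) = - 6 \left(-30 + 81 O p\right) = 180 - 486 O p$)
$\left(t{\left(M{\left(-17,-14 \right)},-479 \right)} + \left(-21\right) \left(-15\right) \left(-44\right)\right) + s{\left(-52,82 \right)} = \left(\left(\frac{117}{7} + \frac{1}{7} \left(-14\right)\right) + \left(-21\right) \left(-15\right) \left(-44\right)\right) - \left(-180 + 39852 \left(-52\right)\right) = \left(\left(\frac{117}{7} - 2\right) + 315 \left(-44\right)\right) + \left(180 + 2072304\right) = \left(\frac{103}{7} - 13860\right) + 2072484 = - \frac{96917}{7} + 2072484 = \frac{14410471}{7}$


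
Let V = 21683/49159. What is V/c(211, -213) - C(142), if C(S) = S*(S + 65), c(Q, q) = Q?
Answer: -304890683623/10372549 ≈ -29394.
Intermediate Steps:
V = 21683/49159 (V = 21683*(1/49159) = 21683/49159 ≈ 0.44108)
C(S) = S*(65 + S)
V/c(211, -213) - C(142) = (21683/49159)/211 - 142*(65 + 142) = (21683/49159)*(1/211) - 142*207 = 21683/10372549 - 1*29394 = 21683/10372549 - 29394 = -304890683623/10372549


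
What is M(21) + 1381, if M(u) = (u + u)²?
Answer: 3145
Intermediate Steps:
M(u) = 4*u² (M(u) = (2*u)² = 4*u²)
M(21) + 1381 = 4*21² + 1381 = 4*441 + 1381 = 1764 + 1381 = 3145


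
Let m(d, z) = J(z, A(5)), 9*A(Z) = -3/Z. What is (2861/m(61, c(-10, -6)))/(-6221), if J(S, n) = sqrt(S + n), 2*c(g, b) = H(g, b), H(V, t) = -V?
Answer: -2861*sqrt(1110)/460354 ≈ -0.20706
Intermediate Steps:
c(g, b) = -g/2 (c(g, b) = (-g)/2 = -g/2)
A(Z) = -1/(3*Z) (A(Z) = (-3/Z)/9 = -1/(3*Z))
m(d, z) = sqrt(-1/15 + z) (m(d, z) = sqrt(z - 1/3/5) = sqrt(z - 1/3*1/5) = sqrt(z - 1/15) = sqrt(-1/15 + z))
(2861/m(61, c(-10, -6)))/(-6221) = (2861/((sqrt(-15 + 225*(-1/2*(-10)))/15)))/(-6221) = (2861/((sqrt(-15 + 225*5)/15)))*(-1/6221) = (2861/((sqrt(-15 + 1125)/15)))*(-1/6221) = (2861/((sqrt(1110)/15)))*(-1/6221) = (2861*(sqrt(1110)/74))*(-1/6221) = (2861*sqrt(1110)/74)*(-1/6221) = -2861*sqrt(1110)/460354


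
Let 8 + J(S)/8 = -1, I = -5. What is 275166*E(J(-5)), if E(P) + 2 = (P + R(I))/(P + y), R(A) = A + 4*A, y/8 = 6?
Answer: 2247189/4 ≈ 5.6180e+5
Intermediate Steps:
y = 48 (y = 8*6 = 48)
J(S) = -72 (J(S) = -64 + 8*(-1) = -64 - 8 = -72)
R(A) = 5*A
E(P) = -2 + (-25 + P)/(48 + P) (E(P) = -2 + (P + 5*(-5))/(P + 48) = -2 + (P - 25)/(48 + P) = -2 + (-25 + P)/(48 + P))
275166*E(J(-5)) = 275166*((-121 - 1*(-72))/(48 - 72)) = 275166*((-121 + 72)/(-24)) = 275166*(-1/24*(-49)) = 275166*(49/24) = 2247189/4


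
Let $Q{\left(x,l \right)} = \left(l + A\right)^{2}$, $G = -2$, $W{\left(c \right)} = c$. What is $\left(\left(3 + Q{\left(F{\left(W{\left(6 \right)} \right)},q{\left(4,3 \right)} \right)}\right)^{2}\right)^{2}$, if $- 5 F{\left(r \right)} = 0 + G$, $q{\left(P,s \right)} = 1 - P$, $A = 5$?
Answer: $2401$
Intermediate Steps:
$F{\left(r \right)} = \frac{2}{5}$ ($F{\left(r \right)} = - \frac{0 - 2}{5} = \left(- \frac{1}{5}\right) \left(-2\right) = \frac{2}{5}$)
$Q{\left(x,l \right)} = \left(5 + l\right)^{2}$ ($Q{\left(x,l \right)} = \left(l + 5\right)^{2} = \left(5 + l\right)^{2}$)
$\left(\left(3 + Q{\left(F{\left(W{\left(6 \right)} \right)},q{\left(4,3 \right)} \right)}\right)^{2}\right)^{2} = \left(\left(3 + \left(5 + \left(1 - 4\right)\right)^{2}\right)^{2}\right)^{2} = \left(\left(3 + \left(5 - 3\right)^{2}\right)^{2}\right)^{2} = \left(\left(3 + 2^{2}\right)^{2}\right)^{2} = \left(\left(3 + 4\right)^{2}\right)^{2} = \left(7^{2}\right)^{2} = 49^{2} = 2401$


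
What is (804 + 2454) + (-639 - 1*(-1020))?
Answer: 3639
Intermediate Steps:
(804 + 2454) + (-639 - 1*(-1020)) = 3258 + (-639 + 1020) = 3258 + 381 = 3639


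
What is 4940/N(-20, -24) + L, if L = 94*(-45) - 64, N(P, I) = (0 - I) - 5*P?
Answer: -131879/31 ≈ -4254.2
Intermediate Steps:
N(P, I) = -I - 5*P
L = -4294 (L = -4230 - 64 = -4294)
4940/N(-20, -24) + L = 4940/(-1*(-24) - 5*(-20)) - 4294 = 4940/(24 + 100) - 4294 = 4940/124 - 4294 = 4940*(1/124) - 4294 = 1235/31 - 4294 = -131879/31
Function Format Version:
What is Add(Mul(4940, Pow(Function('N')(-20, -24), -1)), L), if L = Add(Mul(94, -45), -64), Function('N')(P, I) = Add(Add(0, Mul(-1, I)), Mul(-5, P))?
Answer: Rational(-131879, 31) ≈ -4254.2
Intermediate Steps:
Function('N')(P, I) = Add(Mul(-1, I), Mul(-5, P))
L = -4294 (L = Add(-4230, -64) = -4294)
Add(Mul(4940, Pow(Function('N')(-20, -24), -1)), L) = Add(Mul(4940, Pow(Add(Mul(-1, -24), Mul(-5, -20)), -1)), -4294) = Add(Mul(4940, Pow(Add(24, 100), -1)), -4294) = Add(Mul(4940, Pow(124, -1)), -4294) = Add(Mul(4940, Rational(1, 124)), -4294) = Add(Rational(1235, 31), -4294) = Rational(-131879, 31)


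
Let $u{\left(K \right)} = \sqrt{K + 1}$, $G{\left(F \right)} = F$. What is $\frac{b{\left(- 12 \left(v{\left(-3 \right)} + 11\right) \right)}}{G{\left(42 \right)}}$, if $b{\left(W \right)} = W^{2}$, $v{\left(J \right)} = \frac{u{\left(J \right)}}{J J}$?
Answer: $\frac{78392}{189} + \frac{176 i \sqrt{2}}{21} \approx 414.77 + 11.852 i$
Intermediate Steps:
$u{\left(K \right)} = \sqrt{1 + K}$
$v{\left(J \right)} = \frac{\sqrt{1 + J}}{J^{2}}$ ($v{\left(J \right)} = \frac{\sqrt{1 + J}}{J J} = \frac{\sqrt{1 + J}}{J^{2}}$)
$\frac{b{\left(- 12 \left(v{\left(-3 \right)} + 11\right) \right)}}{G{\left(42 \right)}} = \frac{\left(- 12 \left(\frac{\sqrt{1 - 3}}{9} + 11\right)\right)^{2}}{42} = \left(- 12 \left(\frac{\sqrt{-2}}{9} + 11\right)\right)^{2} \cdot \frac{1}{42} = \left(- 12 \left(\frac{i \sqrt{2}}{9} + 11\right)\right)^{2} \cdot \frac{1}{42} = \left(- 12 \left(11 + \frac{i \sqrt{2}}{9}\right)\right)^{2} \cdot \frac{1}{42} = \left(-132 - \frac{4 i \sqrt{2}}{3}\right)^{2} \cdot \frac{1}{42} = \frac{\left(-132 - \frac{4 i \sqrt{2}}{3}\right)^{2}}{42}$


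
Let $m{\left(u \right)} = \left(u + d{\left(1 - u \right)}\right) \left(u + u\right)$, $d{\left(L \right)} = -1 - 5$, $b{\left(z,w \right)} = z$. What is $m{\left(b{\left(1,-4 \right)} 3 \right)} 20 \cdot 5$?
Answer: $-1800$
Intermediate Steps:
$d{\left(L \right)} = -6$
$m{\left(u \right)} = 2 u \left(-6 + u\right)$ ($m{\left(u \right)} = \left(u - 6\right) \left(u + u\right) = \left(-6 + u\right) 2 u = 2 u \left(-6 + u\right)$)
$m{\left(b{\left(1,-4 \right)} 3 \right)} 20 \cdot 5 = 2 \cdot 1 \cdot 3 \left(-6 + 1 \cdot 3\right) 20 \cdot 5 = 2 \cdot 3 \left(-6 + 3\right) 20 \cdot 5 = 2 \cdot 3 \left(-3\right) 20 \cdot 5 = \left(-18\right) 20 \cdot 5 = \left(-360\right) 5 = -1800$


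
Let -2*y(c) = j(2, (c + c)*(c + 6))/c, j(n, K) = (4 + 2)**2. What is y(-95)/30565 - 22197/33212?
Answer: -3392225061/5075623900 ≈ -0.66834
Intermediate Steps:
j(n, K) = 36 (j(n, K) = 6**2 = 36)
y(c) = -18/c
y(-95)/30565 - 22197/33212 = -18/(-95)/30565 - 22197/33212 = -18*(-1/95)*(1/30565) - 22197*1/33212 = (18/95)*(1/30565) - 22197/33212 = 18/2903675 - 22197/33212 = -3392225061/5075623900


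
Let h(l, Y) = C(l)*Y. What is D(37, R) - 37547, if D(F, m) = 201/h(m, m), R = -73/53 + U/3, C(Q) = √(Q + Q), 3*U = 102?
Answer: -37547 + 31959*√503394/5011778 ≈ -37543.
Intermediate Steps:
U = 34 (U = (⅓)*102 = 34)
C(Q) = √2*√Q (C(Q) = √(2*Q) = √2*√Q)
h(l, Y) = Y*√2*√l (h(l, Y) = (√2*√l)*Y = Y*√2*√l)
R = 1583/159 (R = -73/53 + 34/3 = 1583/159 ≈ 9.9560)
D(F, m) = 201*√2/(2*m^(3/2)) (D(F, m) = 201/((m*√2*√m)) = 201/((√2*m^(3/2))) = 201*(√2/(2*m^(3/2))) = 201*√2/(2*m^(3/2)))
D(37, R) - 37547 = 201*√2/(2*(1583/159)^(3/2)) - 37547 = 201*√2*(159*√251697/2505889)/2 - 37547 = 31959*√503394/5011778 - 37547 = -37547 + 31959*√503394/5011778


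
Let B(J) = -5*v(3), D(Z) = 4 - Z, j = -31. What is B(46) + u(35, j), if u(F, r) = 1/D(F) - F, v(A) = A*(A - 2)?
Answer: -1551/31 ≈ -50.032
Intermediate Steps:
v(A) = A*(-2 + A)
B(J) = -15 (B(J) = -15*(-2 + 3) = -15)
u(F, r) = 1/(4 - F) - F
B(46) + u(35, j) = -15 + (-1 - 1*35*(-4 + 35))/(-4 + 35) = -15 + (-1 - 1*35*31)/31 = -15 + (-1 - 1085)/31 = -15 + (1/31)*(-1086) = -15 - 1086/31 = -1551/31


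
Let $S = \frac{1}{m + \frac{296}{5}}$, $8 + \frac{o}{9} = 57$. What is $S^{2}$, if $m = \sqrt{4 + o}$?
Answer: $\frac{2468525}{5850873081} - \frac{74000 \sqrt{445}}{5850873081} \approx 0.0001551$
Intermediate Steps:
$o = 441$ ($o = -72 + 9 \cdot 57 = -72 + 513 = 441$)
$m = \sqrt{445}$ ($m = \sqrt{4 + 441} = \sqrt{445} \approx 21.095$)
$S = \frac{1}{\frac{296}{5} + \sqrt{445}}$ ($S = \frac{1}{\sqrt{445} + \frac{296}{5}} = \frac{1}{\frac{296}{5} + \sqrt{445}} \approx 0.012454$)
$S^{2} = \left(\frac{1480}{76491} - \frac{25 \sqrt{445}}{76491}\right)^{2}$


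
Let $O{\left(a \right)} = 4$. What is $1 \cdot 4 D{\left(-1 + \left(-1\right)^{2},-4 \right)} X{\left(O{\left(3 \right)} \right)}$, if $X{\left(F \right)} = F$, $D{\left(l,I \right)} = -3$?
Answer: $-48$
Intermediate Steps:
$1 \cdot 4 D{\left(-1 + \left(-1\right)^{2},-4 \right)} X{\left(O{\left(3 \right)} \right)} = 1 \cdot 4 \left(-3\right) 4 = 4 \left(-3\right) 4 = \left(-12\right) 4 = -48$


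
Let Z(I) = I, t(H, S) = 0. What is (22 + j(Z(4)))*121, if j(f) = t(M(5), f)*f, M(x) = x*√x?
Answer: 2662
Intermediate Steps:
M(x) = x^(3/2)
j(f) = 0 (j(f) = 0*f = 0)
(22 + j(Z(4)))*121 = (22 + 0)*121 = 22*121 = 2662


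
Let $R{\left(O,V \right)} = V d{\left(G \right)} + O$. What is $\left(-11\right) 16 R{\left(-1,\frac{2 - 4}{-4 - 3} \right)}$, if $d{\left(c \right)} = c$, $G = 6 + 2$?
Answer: $- \frac{1584}{7} \approx -226.29$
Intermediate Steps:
$G = 8$
$R{\left(O,V \right)} = O + 8 V$ ($R{\left(O,V \right)} = V 8 + O = 8 V + O = O + 8 V$)
$\left(-11\right) 16 R{\left(-1,\frac{2 - 4}{-4 - 3} \right)} = \left(-11\right) 16 \left(-1 + 8 \frac{2 - 4}{-4 - 3}\right) = - 176 \left(-1 + 8 \left(- \frac{2}{-7}\right)\right) = - 176 \left(-1 + 8 \left(\left(-2\right) \left(- \frac{1}{7}\right)\right)\right) = - 176 \left(-1 + 8 \cdot \frac{2}{7}\right) = - 176 \left(-1 + \frac{16}{7}\right) = \left(-176\right) \frac{9}{7} = - \frac{1584}{7}$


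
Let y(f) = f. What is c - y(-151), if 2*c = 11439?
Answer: 11741/2 ≈ 5870.5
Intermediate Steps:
c = 11439/2 (c = (½)*11439 = 11439/2 ≈ 5719.5)
c - y(-151) = 11439/2 - 1*(-151) = 11439/2 + 151 = 11741/2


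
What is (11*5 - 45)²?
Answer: 100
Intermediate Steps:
(11*5 - 45)² = (55 - 45)² = 10² = 100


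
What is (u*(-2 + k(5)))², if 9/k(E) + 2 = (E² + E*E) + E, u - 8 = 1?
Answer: 762129/2809 ≈ 271.32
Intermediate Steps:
u = 9 (u = 8 + 1 = 9)
k(E) = 9/(-2 + E + 2*E²) (k(E) = 9/(-2 + ((E² + E*E) + E)) = 9/(-2 + ((E² + E²) + E)) = 9/(-2 + (2*E² + E)) = 9/(-2 + (E + 2*E²)) = 9/(-2 + E + 2*E²))
(u*(-2 + k(5)))² = (9*(-2 + 9/(-2 + 5 + 2*5²)))² = (9*(-2 + 9/(-2 + 5 + 2*25)))² = (9*(-2 + 9/(-2 + 5 + 50)))² = (9*(-2 + 9/53))² = (9*(-97/53))² = (-873/53)² = 762129/2809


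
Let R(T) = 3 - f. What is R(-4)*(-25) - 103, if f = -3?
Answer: -253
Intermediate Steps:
R(T) = 6 (R(T) = 3 - 1*(-3) = 3 + 3 = 6)
R(-4)*(-25) - 103 = 6*(-25) - 103 = -150 - 103 = -253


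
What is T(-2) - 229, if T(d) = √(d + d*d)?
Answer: -229 + √2 ≈ -227.59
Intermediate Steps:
T(d) = √(d + d²)
T(-2) - 229 = √(-2*(1 - 2)) - 229 = √(-2*(-1)) - 229 = √2 - 229 = -229 + √2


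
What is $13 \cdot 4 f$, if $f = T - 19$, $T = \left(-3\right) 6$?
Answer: $-1924$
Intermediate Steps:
$T = -18$
$f = -37$ ($f = -18 - 19 = -37$)
$13 \cdot 4 f = 13 \cdot 4 \left(-37\right) = 52 \left(-37\right) = -1924$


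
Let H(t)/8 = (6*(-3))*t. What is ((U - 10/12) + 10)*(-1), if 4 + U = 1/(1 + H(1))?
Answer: -4427/858 ≈ -5.1597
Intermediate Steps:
H(t) = -144*t (H(t) = 8*((6*(-3))*t) = 8*(-18*t) = -144*t)
U = -573/143 (U = -4 + 1/(1 - 144*1) = -4 + 1/(1 - 144) = -4 + 1/(-143) = -4 - 1/143 = -573/143 ≈ -4.0070)
((U - 10/12) + 10)*(-1) = ((-573/143 - 10/12) + 10)*(-1) = ((-573/143 - 1*⅚) + 10)*(-1) = ((-573/143 - ⅚) + 10)*(-1) = (-4153/858 + 10)*(-1) = (4427/858)*(-1) = -4427/858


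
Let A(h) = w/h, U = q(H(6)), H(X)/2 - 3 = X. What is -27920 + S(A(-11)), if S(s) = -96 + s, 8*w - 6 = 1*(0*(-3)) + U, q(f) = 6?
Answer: -616355/22 ≈ -28016.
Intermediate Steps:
H(X) = 6 + 2*X
U = 6
w = 3/2 (w = 3/4 + (1*(0*(-3)) + 6)/8 = 3/4 + (1*0 + 6)/8 = 3/4 + (0 + 6)/8 = 3/4 + (1/8)*6 = 3/4 + 3/4 = 3/2 ≈ 1.5000)
A(h) = 3/(2*h)
-27920 + S(A(-11)) = -27920 + (-96 + (3/2)/(-11)) = -27920 + (-96 + (3/2)*(-1/11)) = -27920 + (-96 - 3/22) = -27920 - 2115/22 = -616355/22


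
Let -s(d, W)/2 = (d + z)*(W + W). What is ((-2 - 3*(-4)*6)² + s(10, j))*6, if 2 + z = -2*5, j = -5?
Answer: 29160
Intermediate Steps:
z = -12 (z = -2 - 2*5 = -2 - 10 = -12)
s(d, W) = -4*W*(-12 + d) (s(d, W) = -2*(d - 12)*(W + W) = -2*(-12 + d)*2*W = -4*W*(-12 + d))
((-2 - 3*(-4)*6)² + s(10, j))*6 = ((-2 - 3*(-4)*6)² + 4*(-5)*(12 - 1*10))*6 = ((-2 + 12*6)² + 4*(-5)*(12 - 10))*6 = ((-2 + 72)² + 4*(-5)*2)*6 = (70² - 40)*6 = (4900 - 40)*6 = 4860*6 = 29160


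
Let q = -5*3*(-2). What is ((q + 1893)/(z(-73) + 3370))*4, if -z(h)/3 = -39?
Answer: 7692/3487 ≈ 2.2059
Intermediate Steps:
q = 30 (q = -15*(-2) = 30)
z(h) = 117 (z(h) = -3*(-39) = 117)
((q + 1893)/(z(-73) + 3370))*4 = ((30 + 1893)/(117 + 3370))*4 = (1923/3487)*4 = 7692/3487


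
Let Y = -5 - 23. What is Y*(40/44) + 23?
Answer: -27/11 ≈ -2.4545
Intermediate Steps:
Y = -28
Y*(40/44) + 23 = -1120/44 + 23 = -28*10/11 + 23 = -280/11 + 23 = -27/11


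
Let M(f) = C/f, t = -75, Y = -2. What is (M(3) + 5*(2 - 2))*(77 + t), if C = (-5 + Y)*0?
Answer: 0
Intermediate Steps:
C = 0 (C = (-5 - 2)*0 = -7*0 = 0)
M(f) = 0 (M(f) = 0/f = 0)
(M(3) + 5*(2 - 2))*(77 + t) = (0 + 5*(2 - 2))*(77 - 75) = (0 + 5*0)*2 = (0 + 0)*2 = 0*2 = 0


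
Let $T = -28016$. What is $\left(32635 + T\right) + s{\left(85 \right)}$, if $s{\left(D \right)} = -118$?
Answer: $4501$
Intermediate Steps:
$\left(32635 + T\right) + s{\left(85 \right)} = \left(32635 - 28016\right) - 118 = 4619 - 118 = 4501$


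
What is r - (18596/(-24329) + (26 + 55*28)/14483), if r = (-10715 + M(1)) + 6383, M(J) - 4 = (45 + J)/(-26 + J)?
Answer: -38135445088772/8808922675 ≈ -4329.2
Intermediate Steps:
M(J) = 4 + (45 + J)/(-26 + J)
r = -108246/25 (r = (-10715 + (-59 + 5*1)/(-26 + 1)) + 6383 = (-10715 + (-59 + 5)/(-25)) + 6383 = (-10715 - 1/25*(-54)) + 6383 = (-10715 + 54/25) + 6383 = -267821/25 + 6383 = -108246/25 ≈ -4329.8)
r - (18596/(-24329) + (26 + 55*28)/14483) = -108246/25 - (18596/(-24329) + (26 + 55*28)/14483) = -108246/25 - (18596*(-1/24329) + (26 + 1540)*(1/14483)) = -108246/25 - (-18596/24329 + 1566*(1/14483)) = -108246/25 - (-18596/24329 + 1566/14483) = -108246/25 - 1*(-231226654/352356907) = -108246/25 + 231226654/352356907 = -38135445088772/8808922675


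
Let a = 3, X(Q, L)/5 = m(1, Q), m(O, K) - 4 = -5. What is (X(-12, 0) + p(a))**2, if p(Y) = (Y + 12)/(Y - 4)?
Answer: 400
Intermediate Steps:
m(O, K) = -1 (m(O, K) = 4 - 5 = -1)
X(Q, L) = -5 (X(Q, L) = 5*(-1) = -5)
p(Y) = (12 + Y)/(-4 + Y)
(X(-12, 0) + p(a))**2 = (-5 + (12 + 3)/(-4 + 3))**2 = (-5 + 15/(-1))**2 = (-5 - 1*15)**2 = (-5 - 15)**2 = (-20)**2 = 400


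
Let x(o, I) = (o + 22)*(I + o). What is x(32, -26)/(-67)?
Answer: -324/67 ≈ -4.8358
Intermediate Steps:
x(o, I) = (22 + o)*(I + o)
x(32, -26)/(-67) = (32**2 + 22*(-26) + 22*32 - 26*32)/(-67) = (1024 - 572 + 704 - 832)*(-1/67) = 324*(-1/67) = -324/67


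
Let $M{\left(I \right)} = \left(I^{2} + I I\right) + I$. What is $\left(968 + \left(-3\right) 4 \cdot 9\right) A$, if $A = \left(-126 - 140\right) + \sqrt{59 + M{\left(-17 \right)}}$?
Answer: $-228760 + 1720 \sqrt{155} \approx -2.0735 \cdot 10^{5}$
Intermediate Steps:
$M{\left(I \right)} = I + 2 I^{2}$ ($M{\left(I \right)} = \left(I^{2} + I^{2}\right) + I = 2 I^{2} + I = I + 2 I^{2}$)
$A = -266 + 2 \sqrt{155}$ ($A = \left(-126 - 140\right) + \sqrt{59 - 17 \left(1 + 2 \left(-17\right)\right)} = -266 + \sqrt{59 - 17 \left(1 - 34\right)} = -266 + \sqrt{59 - -561} = -266 + \sqrt{59 + 561} = -266 + \sqrt{620} = -266 + 2 \sqrt{155} \approx -241.1$)
$\left(968 + \left(-3\right) 4 \cdot 9\right) A = \left(968 + \left(-3\right) 4 \cdot 9\right) \left(-266 + 2 \sqrt{155}\right) = \left(968 - 108\right) \left(-266 + 2 \sqrt{155}\right) = 860 \left(-266 + 2 \sqrt{155}\right) = -228760 + 1720 \sqrt{155}$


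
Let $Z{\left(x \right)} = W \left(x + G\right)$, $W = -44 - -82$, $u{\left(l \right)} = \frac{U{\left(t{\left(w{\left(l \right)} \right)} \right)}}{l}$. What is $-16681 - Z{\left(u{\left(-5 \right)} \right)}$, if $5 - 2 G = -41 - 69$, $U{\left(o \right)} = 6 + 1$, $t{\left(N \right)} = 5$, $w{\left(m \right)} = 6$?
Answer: $- \frac{94064}{5} \approx -18813.0$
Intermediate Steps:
$U{\left(o \right)} = 7$
$u{\left(l \right)} = \frac{7}{l}$
$W = 38$ ($W = -44 + 82 = 38$)
$G = \frac{115}{2}$ ($G = \frac{5}{2} - \frac{-41 - 69}{2} = \frac{5}{2} - -55 = \frac{5}{2} + 55 = \frac{115}{2} \approx 57.5$)
$Z{\left(x \right)} = 2185 + 38 x$ ($Z{\left(x \right)} = 38 \left(x + \frac{115}{2}\right) = 38 \left(\frac{115}{2} + x\right) = 2185 + 38 x$)
$-16681 - Z{\left(u{\left(-5 \right)} \right)} = -16681 - \left(2185 + 38 \frac{7}{-5}\right) = -16681 - \left(2185 + 38 \cdot 7 \left(- \frac{1}{5}\right)\right) = -16681 - \left(2185 + 38 \left(- \frac{7}{5}\right)\right) = -16681 - \left(2185 - \frac{266}{5}\right) = -16681 - \frac{10659}{5} = - \frac{94064}{5}$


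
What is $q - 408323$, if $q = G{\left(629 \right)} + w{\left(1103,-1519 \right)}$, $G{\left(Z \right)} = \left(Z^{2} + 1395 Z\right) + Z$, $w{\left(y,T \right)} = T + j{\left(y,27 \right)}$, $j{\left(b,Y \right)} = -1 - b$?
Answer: $862779$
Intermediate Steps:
$w{\left(y,T \right)} = -1 + T - y$ ($w{\left(y,T \right)} = T - \left(1 + y\right) = -1 + T - y$)
$G{\left(Z \right)} = Z^{2} + 1396 Z$
$q = 1271102$ ($q = 629 \left(1396 + 629\right) - 2623 = 629 \cdot 2025 - 2623 = 1273725 - 2623 = 1271102$)
$q - 408323 = 1271102 - 408323 = 862779$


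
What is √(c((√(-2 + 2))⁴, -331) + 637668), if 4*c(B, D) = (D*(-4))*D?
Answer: √528107 ≈ 726.71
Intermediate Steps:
c(B, D) = -D² (c(B, D) = ((D*(-4))*D)/4 = ((-4*D)*D)/4 = (-4*D²)/4 = -D²)
√(c((√(-2 + 2))⁴, -331) + 637668) = √(-1*(-331)² + 637668) = √(-1*109561 + 637668) = √(-109561 + 637668) = √528107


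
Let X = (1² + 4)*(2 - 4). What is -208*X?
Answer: 2080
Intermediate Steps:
X = -10 (X = (1 + 4)*(-2) = 5*(-2) = -10)
-208*X = -208*(-10) = 2080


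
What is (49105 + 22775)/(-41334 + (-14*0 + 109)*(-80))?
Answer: -35940/25027 ≈ -1.4360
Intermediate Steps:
(49105 + 22775)/(-41334 + (-14*0 + 109)*(-80)) = 71880/(-41334 + (0 + 109)*(-80)) = 71880/(-41334 + 109*(-80)) = 71880/(-41334 - 8720) = 71880/(-50054) = 71880*(-1/50054) = -35940/25027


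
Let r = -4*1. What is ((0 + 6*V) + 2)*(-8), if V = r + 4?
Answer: -16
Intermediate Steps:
r = -4
V = 0 (V = -4 + 4 = 0)
((0 + 6*V) + 2)*(-8) = ((0 + 6*0) + 2)*(-8) = ((0 + 0) + 2)*(-8) = (0 + 2)*(-8) = 2*(-8) = -16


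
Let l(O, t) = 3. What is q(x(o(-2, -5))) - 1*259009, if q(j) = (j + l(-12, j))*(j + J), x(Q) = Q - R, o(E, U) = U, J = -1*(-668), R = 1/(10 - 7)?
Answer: -2344997/9 ≈ -2.6056e+5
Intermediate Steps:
R = ⅓ (R = 1/3 = ⅓ ≈ 0.33333)
J = 668
x(Q) = -⅓ + Q (x(Q) = Q - 1*⅓ = Q - ⅓ = -⅓ + Q)
q(j) = (3 + j)*(668 + j) (q(j) = (j + 3)*(j + 668) = (3 + j)*(668 + j))
q(x(o(-2, -5))) - 1*259009 = (2004 + (-⅓ - 5)² + 671*(-⅓ - 5)) - 1*259009 = (2004 + (-16/3)² + 671*(-16/3)) - 259009 = (2004 + 256/9 - 10736/3) - 259009 = -13916/9 - 259009 = -2344997/9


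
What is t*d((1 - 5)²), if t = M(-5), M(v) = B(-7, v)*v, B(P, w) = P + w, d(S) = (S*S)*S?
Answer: 245760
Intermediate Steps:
d(S) = S³ (d(S) = S²*S = S³)
M(v) = v*(-7 + v) (M(v) = (-7 + v)*v = v*(-7 + v))
t = 60 (t = -5*(-7 - 5) = -5*(-12) = 60)
t*d((1 - 5)²) = 60*((1 - 5)²)³ = 60*((-4)²)³ = 60*16³ = 60*4096 = 245760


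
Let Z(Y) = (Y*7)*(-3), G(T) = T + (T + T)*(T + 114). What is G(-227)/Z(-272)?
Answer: 17025/1904 ≈ 8.9417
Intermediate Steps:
G(T) = T + 2*T*(114 + T) (G(T) = T + (2*T)*(114 + T) = T + 2*T*(114 + T))
Z(Y) = -21*Y (Z(Y) = (7*Y)*(-3) = -21*Y)
G(-227)/Z(-272) = (-227*(229 + 2*(-227)))/((-21*(-272))) = -227*(229 - 454)/5712 = -227*(-225)*(1/5712) = 51075*(1/5712) = 17025/1904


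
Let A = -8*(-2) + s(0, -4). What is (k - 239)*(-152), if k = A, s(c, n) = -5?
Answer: 34656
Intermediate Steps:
A = 11 (A = -8*(-2) - 5 = 16 - 5 = 11)
k = 11
(k - 239)*(-152) = (11 - 239)*(-152) = -228*(-152) = 34656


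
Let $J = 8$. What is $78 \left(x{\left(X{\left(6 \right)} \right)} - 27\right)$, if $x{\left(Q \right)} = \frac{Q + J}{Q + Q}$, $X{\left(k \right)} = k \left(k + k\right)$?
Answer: $- \frac{6188}{3} \approx -2062.7$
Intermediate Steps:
$X{\left(k \right)} = 2 k^{2}$ ($X{\left(k \right)} = k 2 k = 2 k^{2}$)
$x{\left(Q \right)} = \frac{8 + Q}{2 Q}$ ($x{\left(Q \right)} = \frac{Q + 8}{Q + Q} = \frac{8 + Q}{2 Q}$)
$78 \left(x{\left(X{\left(6 \right)} \right)} - 27\right) = 78 \left(\frac{8 + 2 \cdot 6^{2}}{2 \cdot 2 \cdot 6^{2}} - 27\right) = 78 \left(\frac{8 + 2 \cdot 36}{2 \cdot 2 \cdot 36} - 27\right) = 78 \left(\frac{8 + 72}{2 \cdot 72} - 27\right) = 78 \left(\frac{1}{2} \cdot \frac{1}{72} \cdot 80 - 27\right) = 78 \left(\frac{5}{9} - 27\right) = 78 \left(- \frac{238}{9}\right) = - \frac{6188}{3}$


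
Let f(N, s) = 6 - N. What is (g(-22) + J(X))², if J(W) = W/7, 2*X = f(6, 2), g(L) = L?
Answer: 484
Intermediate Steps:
X = 0 (X = (6 - 1*6)/2 = (6 - 6)/2 = (½)*0 = 0)
J(W) = W/7 (J(W) = W*(⅐) = W/7)
(g(-22) + J(X))² = (-22 + (⅐)*0)² = (-22 + 0)² = (-22)² = 484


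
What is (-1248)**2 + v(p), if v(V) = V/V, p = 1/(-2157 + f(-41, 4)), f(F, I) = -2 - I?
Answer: 1557505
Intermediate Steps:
p = -1/2163 (p = 1/(-2157 + (-2 - 1*4)) = 1/(-2157 + (-2 - 4)) = 1/(-2157 - 6) = 1/(-2163) = -1/2163 ≈ -0.00046232)
v(V) = 1
(-1248)**2 + v(p) = (-1248)**2 + 1 = 1557504 + 1 = 1557505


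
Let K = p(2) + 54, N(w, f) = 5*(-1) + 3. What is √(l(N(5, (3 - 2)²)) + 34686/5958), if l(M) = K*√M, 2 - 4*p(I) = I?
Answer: √(637837 + 5916294*I*√2)/331 ≈ 6.4191 + 5.9484*I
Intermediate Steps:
p(I) = ½ - I/4
N(w, f) = -2 (N(w, f) = -5 + 3 = -2)
K = 54 (K = (½ - ¼*2) + 54 = (½ - ½) + 54 = 0 + 54 = 54)
l(M) = 54*√M
√(l(N(5, (3 - 2)²)) + 34686/5958) = √(54*√(-2) + 34686/5958) = √(54*(I*√2) + 34686*(1/5958)) = √(54*I*√2 + 1927/331) = √(1927/331 + 54*I*√2)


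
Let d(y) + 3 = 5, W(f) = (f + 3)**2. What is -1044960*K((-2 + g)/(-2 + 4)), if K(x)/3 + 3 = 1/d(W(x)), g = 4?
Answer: 7837200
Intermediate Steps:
W(f) = (3 + f)**2
d(y) = 2 (d(y) = -3 + 5 = 2)
K(x) = -15/2 (K(x) = -9 + 3/2 = -15/2)
-1044960*K((-2 + g)/(-2 + 4)) = -1044960*(-15)/2 = -4976*(-1575) = 7837200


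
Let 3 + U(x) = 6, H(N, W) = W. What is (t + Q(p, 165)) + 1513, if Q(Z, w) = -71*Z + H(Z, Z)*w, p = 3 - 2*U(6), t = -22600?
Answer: -21369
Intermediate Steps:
U(x) = 3 (U(x) = -3 + 6 = 3)
p = -3 (p = 3 - 2*3 = 3 - 6 = -3)
Q(Z, w) = -71*Z + Z*w
(t + Q(p, 165)) + 1513 = (-22600 - 3*(-71 + 165)) + 1513 = (-22600 - 3*94) + 1513 = (-22600 - 282) + 1513 = -22882 + 1513 = -21369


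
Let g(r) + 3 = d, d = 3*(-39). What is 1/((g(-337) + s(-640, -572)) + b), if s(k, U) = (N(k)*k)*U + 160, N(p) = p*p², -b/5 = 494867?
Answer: -1/95965677994295 ≈ -1.0420e-14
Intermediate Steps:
d = -117
b = -2474335 (b = -5*494867 = -2474335)
N(p) = p³
g(r) = -120 (g(r) = -3 - 117 = -120)
s(k, U) = 160 + U*k⁴ (s(k, U) = (k³*k)*U + 160 = k⁴*U + 160 = U*k⁴ + 160 = 160 + U*k⁴)
1/((g(-337) + s(-640, -572)) + b) = 1/((-120 + (160 - 572*(-640)⁴)) - 2474335) = 1/((-120 + (160 - 572*167772160000)) - 2474335) = 1/((-120 + (160 - 95965675520000)) - 2474335) = 1/((-120 - 95965675519840) - 2474335) = 1/(-95965675519960 - 2474335) = 1/(-95965677994295) = -1/95965677994295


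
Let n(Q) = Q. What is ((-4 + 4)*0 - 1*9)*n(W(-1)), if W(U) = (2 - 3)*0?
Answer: 0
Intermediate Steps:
W(U) = 0 (W(U) = -1*0 = 0)
((-4 + 4)*0 - 1*9)*n(W(-1)) = ((-4 + 4)*0 - 1*9)*0 = (0*0 - 9)*0 = (0 - 9)*0 = -9*0 = 0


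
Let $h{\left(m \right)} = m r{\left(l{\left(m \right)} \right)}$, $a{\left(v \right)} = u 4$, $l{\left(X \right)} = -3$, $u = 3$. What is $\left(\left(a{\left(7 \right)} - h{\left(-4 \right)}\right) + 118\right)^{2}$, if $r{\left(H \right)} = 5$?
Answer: $22500$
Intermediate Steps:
$a{\left(v \right)} = 12$ ($a{\left(v \right)} = 3 \cdot 4 = 12$)
$h{\left(m \right)} = 5 m$ ($h{\left(m \right)} = m 5 = 5 m$)
$\left(\left(a{\left(7 \right)} - h{\left(-4 \right)}\right) + 118\right)^{2} = \left(\left(12 - 5 \left(-4\right)\right) + 118\right)^{2} = \left(\left(12 - -20\right) + 118\right)^{2} = \left(\left(12 + 20\right) + 118\right)^{2} = \left(32 + 118\right)^{2} = 150^{2} = 22500$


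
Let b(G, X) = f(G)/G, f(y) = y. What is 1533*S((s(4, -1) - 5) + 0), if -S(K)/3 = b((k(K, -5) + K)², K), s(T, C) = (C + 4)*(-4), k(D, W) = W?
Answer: -4599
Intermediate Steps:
b(G, X) = 1 (b(G, X) = G/G = 1)
s(T, C) = -16 - 4*C (s(T, C) = (4 + C)*(-4) = -16 - 4*C)
S(K) = -3 (S(K) = -3*1 = -3)
1533*S((s(4, -1) - 5) + 0) = 1533*(-3) = -4599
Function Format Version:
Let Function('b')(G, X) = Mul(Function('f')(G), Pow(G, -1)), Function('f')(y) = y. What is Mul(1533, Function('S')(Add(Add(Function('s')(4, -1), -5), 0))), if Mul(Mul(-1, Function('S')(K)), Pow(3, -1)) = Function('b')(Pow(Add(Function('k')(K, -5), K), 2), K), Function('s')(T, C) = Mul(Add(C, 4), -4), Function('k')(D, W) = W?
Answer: -4599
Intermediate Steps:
Function('b')(G, X) = 1 (Function('b')(G, X) = Mul(G, Pow(G, -1)) = 1)
Function('s')(T, C) = Add(-16, Mul(-4, C)) (Function('s')(T, C) = Mul(Add(4, C), -4) = Add(-16, Mul(-4, C)))
Function('S')(K) = -3 (Function('S')(K) = Mul(-3, 1) = -3)
Mul(1533, Function('S')(Add(Add(Function('s')(4, -1), -5), 0))) = Mul(1533, -3) = -4599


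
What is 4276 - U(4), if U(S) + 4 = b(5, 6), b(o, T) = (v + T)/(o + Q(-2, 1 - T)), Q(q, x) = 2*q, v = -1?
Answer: 4275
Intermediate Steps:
b(o, T) = (-1 + T)/(-4 + o) (b(o, T) = (-1 + T)/(o + 2*(-2)) = (-1 + T)/(o - 4) = (-1 + T)/(-4 + o))
U(S) = 1 (U(S) = -4 + (-1 + 6)/(-4 + 5) = -4 + 5/1 = -4 + 1*5 = -4 + 5 = 1)
4276 - U(4) = 4276 - 1*1 = 4276 - 1 = 4275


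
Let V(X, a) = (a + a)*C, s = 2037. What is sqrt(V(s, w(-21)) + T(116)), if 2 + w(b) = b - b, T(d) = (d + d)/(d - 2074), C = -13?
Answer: 2*sqrt(12431342)/979 ≈ 7.2029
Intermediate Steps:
T(d) = 2*d/(-2074 + d) (T(d) = (2*d)/(-2074 + d) = 2*d/(-2074 + d))
w(b) = -2 (w(b) = -2 + (b - b) = -2 + 0 = -2)
V(X, a) = -26*a (V(X, a) = (a + a)*(-13) = (2*a)*(-13) = -26*a)
sqrt(V(s, w(-21)) + T(116)) = sqrt(-26*(-2) + 2*116/(-2074 + 116)) = sqrt(52 + 2*116/(-1958)) = sqrt(52 + 2*116*(-1/1958)) = sqrt(52 - 116/979) = sqrt(50792/979) = 2*sqrt(12431342)/979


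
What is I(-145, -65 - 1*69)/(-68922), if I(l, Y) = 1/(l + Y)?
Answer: 1/19229238 ≈ 5.2004e-8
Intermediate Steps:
I(l, Y) = 1/(Y + l)
I(-145, -65 - 1*69)/(-68922) = 1/((-65 - 1*69) - 145*(-68922)) = -1/68922/((-65 - 69) - 145) = -1/68922/(-134 - 145) = -1/68922/(-279) = -1/279*(-1/68922) = 1/19229238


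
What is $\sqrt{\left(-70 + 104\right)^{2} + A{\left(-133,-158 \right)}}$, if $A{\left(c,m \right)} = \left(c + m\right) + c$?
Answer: $2 \sqrt{183} \approx 27.056$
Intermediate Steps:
$A{\left(c,m \right)} = m + 2 c$
$\sqrt{\left(-70 + 104\right)^{2} + A{\left(-133,-158 \right)}} = \sqrt{\left(-70 + 104\right)^{2} + \left(-158 + 2 \left(-133\right)\right)} = \sqrt{34^{2} - 424} = \sqrt{1156 - 424} = \sqrt{732} = 2 \sqrt{183}$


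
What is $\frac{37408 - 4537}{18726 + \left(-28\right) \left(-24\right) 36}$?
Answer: $\frac{10957}{14306} \approx 0.7659$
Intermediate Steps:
$\frac{37408 - 4537}{18726 + \left(-28\right) \left(-24\right) 36} = \frac{32871}{18726 + 672 \cdot 36} = \frac{32871}{18726 + 24192} = \frac{32871}{42918} = 32871 \cdot \frac{1}{42918} = \frac{10957}{14306}$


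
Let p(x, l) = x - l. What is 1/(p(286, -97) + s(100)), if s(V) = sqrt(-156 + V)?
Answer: 383/146745 - 2*I*sqrt(14)/146745 ≈ 0.00261 - 5.0995e-5*I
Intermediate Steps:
1/(p(286, -97) + s(100)) = 1/((286 - 1*(-97)) + sqrt(-156 + 100)) = 1/((286 + 97) + sqrt(-56)) = 1/(383 + 2*I*sqrt(14))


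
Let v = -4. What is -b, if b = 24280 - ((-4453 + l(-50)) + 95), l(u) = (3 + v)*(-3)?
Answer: -28635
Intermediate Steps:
l(u) = 3 (l(u) = (3 - 4)*(-3) = -1*(-3) = 3)
b = 28635 (b = 24280 - ((-4453 + 3) + 95) = 24280 - (-4450 + 95) = 24280 - 1*(-4355) = 24280 + 4355 = 28635)
-b = -1*28635 = -28635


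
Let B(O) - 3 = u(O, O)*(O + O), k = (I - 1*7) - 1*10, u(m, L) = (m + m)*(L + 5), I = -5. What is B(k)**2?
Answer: 1083002281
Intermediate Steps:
u(m, L) = 2*m*(5 + L) (u(m, L) = (2*m)*(5 + L) = 2*m*(5 + L))
k = -22 (k = (-5 - 1*7) - 1*10 = (-5 - 7) - 10 = -12 - 10 = -22)
B(O) = 3 + 4*O**2*(5 + O) (B(O) = 3 + (2*O*(5 + O))*(O + O) = 3 + (2*O*(5 + O))*(2*O) = 3 + 4*O**2*(5 + O))
B(k)**2 = (3 + 4*(-22)**2*(5 - 22))**2 = (3 + 4*484*(-17))**2 = (3 - 32912)**2 = (-32909)**2 = 1083002281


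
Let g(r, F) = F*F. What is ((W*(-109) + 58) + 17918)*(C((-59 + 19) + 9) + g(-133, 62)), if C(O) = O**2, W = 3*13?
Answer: 65948625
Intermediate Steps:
W = 39
g(r, F) = F**2
((W*(-109) + 58) + 17918)*(C((-59 + 19) + 9) + g(-133, 62)) = ((39*(-109) + 58) + 17918)*(((-59 + 19) + 9)**2 + 62**2) = ((-4251 + 58) + 17918)*((-40 + 9)**2 + 3844) = (-4193 + 17918)*((-31)**2 + 3844) = 13725*(961 + 3844) = 13725*4805 = 65948625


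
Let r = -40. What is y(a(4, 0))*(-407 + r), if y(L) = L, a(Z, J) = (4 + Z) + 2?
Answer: -4470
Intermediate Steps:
a(Z, J) = 6 + Z
y(a(4, 0))*(-407 + r) = (6 + 4)*(-407 - 40) = 10*(-447) = -4470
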